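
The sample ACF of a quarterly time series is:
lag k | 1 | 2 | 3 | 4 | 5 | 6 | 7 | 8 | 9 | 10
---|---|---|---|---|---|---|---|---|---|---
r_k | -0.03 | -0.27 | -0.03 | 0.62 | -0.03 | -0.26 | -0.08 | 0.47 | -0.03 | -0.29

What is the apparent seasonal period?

4

The largest autocorrelation is r_4 = 0.62, with a weaker echo at lag 8 (0.47); the remaining lags stay at or below -0.03.
The dominant spike at lag 4 indicates a seasonal period of 4.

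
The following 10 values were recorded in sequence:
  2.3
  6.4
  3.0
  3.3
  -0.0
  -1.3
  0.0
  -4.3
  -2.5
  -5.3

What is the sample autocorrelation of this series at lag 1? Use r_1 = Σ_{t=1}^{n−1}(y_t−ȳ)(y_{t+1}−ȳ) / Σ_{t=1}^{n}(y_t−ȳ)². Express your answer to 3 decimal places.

Mean ȳ = (2.3 + 6.4 + 3.0 + 3.3 − 0.0 − 1.3 + 0.0 − 4.3 − 2.5 − 5.3)/10 = 0.1600
Numerator Σ_{t=1}^{9}(y_t−ȳ)(y_{t+1}−ȳ) = 67.0584
Denominator Σ(y_t−ȳ)² = 120.4040
r_1 = 67.0584 / 120.4040 = 0.557

0.557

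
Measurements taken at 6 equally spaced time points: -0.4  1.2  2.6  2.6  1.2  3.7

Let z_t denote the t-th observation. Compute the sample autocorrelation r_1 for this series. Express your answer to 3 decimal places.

Mean z̄ = (-0.4 + 1.2 + 2.6 + 2.6 + 1.2 + 3.7)/6 = 1.8167
Numerator Σ_{t=1}^{5}(z_t−z̄)(z_{t+1}−z̄) = -0.1469
Denominator Σ(z_t−z̄)² = 10.4483
r_1 = -0.1469 / 10.4483 = -0.014

-0.014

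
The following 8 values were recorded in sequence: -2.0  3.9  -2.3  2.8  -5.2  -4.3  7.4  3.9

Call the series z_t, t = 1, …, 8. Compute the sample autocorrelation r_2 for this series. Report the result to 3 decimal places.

-0.245

Mean z̄ = (-2.0 + 3.9 − 2.3 + 2.8 − 5.2 − 4.3 + 7.4 + 3.9)/8 = 0.5250
Σ(z_t−z̄)(z_{t+2}−z̄) = (7.1331) + (7.6781) + (16.1731) + (-10.9769) + (-39.3594) + (-16.2844) = -35.6363
Denominator Σ(z_t−z̄)² = 145.6350
r_2 = -35.6363 / 145.6350 = -0.245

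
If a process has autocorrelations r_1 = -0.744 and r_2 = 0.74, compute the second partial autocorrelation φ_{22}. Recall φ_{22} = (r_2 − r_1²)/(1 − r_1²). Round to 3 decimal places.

φ_{22} = (r_2 − r_1²) / (1 − r_1²)
r_1² = (-0.744)² = 0.553536
Numerator = 0.74 − 0.5535 = 0.1865; denominator = 1 − 0.5535 = 0.4465
φ_{22} = 0.1865 / 0.4465 = 0.418

0.418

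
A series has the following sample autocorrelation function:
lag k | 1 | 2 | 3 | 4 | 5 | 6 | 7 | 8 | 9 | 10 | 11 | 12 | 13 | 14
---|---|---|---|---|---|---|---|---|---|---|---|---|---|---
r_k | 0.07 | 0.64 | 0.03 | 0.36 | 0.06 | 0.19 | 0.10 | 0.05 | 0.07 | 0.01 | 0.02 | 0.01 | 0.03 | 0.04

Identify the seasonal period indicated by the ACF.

The largest autocorrelation is r_2 = 0.64, with weaker echoes at lags 4 (0.36) and 6 (0.19); the remaining lags stay at or below 0.10.
The dominant spike at lag 2 indicates a seasonal period of 2.

2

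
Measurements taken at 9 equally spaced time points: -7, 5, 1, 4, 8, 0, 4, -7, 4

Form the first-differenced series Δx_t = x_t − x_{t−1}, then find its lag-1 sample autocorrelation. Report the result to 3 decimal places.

-0.533

First differences Δx: 12, -4, 3, 4, -8, 4, -11, 11
Mean of differences = 1.3750
Numerator Σ(Δx_t−Δx̄)(Δx_{t+1}−Δx̄) = -262.3906
Denominator Σ(Δx_t−Δx̄)² = 491.8750
r_1(Δx) = -262.3906 / 491.8750 = -0.533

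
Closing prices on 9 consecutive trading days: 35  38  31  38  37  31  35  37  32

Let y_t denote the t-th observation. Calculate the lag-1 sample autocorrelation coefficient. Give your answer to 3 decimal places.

Mean ȳ = (35 + 38 + 31 + 38 + 37 + 31 + 35 + 37 + 32)/9 = 34.8889
Numerator Σ_{t=1}^{8}(y_t−ȳ)(y_{t+1}−ȳ) = -31.7901
Denominator Σ(y_t−ȳ)² = 66.8889
r_1 = -31.7901 / 66.8889 = -0.475

-0.475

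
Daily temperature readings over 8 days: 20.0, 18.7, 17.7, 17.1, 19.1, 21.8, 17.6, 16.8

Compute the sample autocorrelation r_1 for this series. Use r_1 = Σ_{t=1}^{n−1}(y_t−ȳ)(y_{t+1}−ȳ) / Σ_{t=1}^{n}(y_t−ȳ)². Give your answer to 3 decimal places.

0.043

Mean ȳ = (20.0 + 18.7 + 17.7 + 17.1 + 19.1 + 21.8 + 17.6 + 16.8)/8 = 18.6000
Deviations from mean: 1.4000, 0.1000, -0.9000, -1.5000, 0.5000, 3.2000, -1.0000, -1.8000
Numerator Σ_{t=1}^{7}(y_t−ȳ)(y_{t+1}−ȳ) = 0.8500
Denominator Σ(y_t−ȳ)² = 19.7600
r_1 = 0.8500 / 19.7600 = 0.043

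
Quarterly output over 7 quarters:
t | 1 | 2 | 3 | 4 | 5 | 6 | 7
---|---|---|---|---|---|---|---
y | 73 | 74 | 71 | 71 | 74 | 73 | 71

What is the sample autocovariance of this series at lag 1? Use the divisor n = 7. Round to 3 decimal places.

-0.210

Mean ȳ = (73 + 74 + 71 + 71 + 74 + 73 + 71)/7 = 72.4286
Σ_{t=1}^{6}(y_t−ȳ)(y_{t+1}−ȳ) = -1.4694
γ_1 = -1.4694 / 7 = -0.210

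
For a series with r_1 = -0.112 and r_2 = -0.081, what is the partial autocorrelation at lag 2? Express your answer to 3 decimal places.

φ_{22} = (r_2 − r_1²) / (1 − r_1²)
r_1² = (-0.112)² = 0.012544
Numerator = -0.081 − 0.0125 = -0.0935; denominator = 1 − 0.0125 = 0.9875
φ_{22} = -0.0935 / 0.9875 = -0.095

-0.095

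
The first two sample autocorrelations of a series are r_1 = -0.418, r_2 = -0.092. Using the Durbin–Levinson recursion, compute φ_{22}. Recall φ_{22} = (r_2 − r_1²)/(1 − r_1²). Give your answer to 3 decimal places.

φ_{22} = (r_2 − r_1²) / (1 − r_1²)
r_1² = (-0.418)² = 0.174724
Numerator = -0.092 − 0.1747 = -0.2667; denominator = 1 − 0.1747 = 0.8253
φ_{22} = -0.2667 / 0.8253 = -0.323

-0.323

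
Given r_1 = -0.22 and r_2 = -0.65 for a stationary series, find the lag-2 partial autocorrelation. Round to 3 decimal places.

φ_{22} = (r_2 − r_1²) / (1 − r_1²)
r_1² = (-0.22)² = 0.0484
Numerator = -0.65 − 0.0484 = -0.6984; denominator = 1 − 0.0484 = 0.9516
φ_{22} = -0.6984 / 0.9516 = -0.734

-0.734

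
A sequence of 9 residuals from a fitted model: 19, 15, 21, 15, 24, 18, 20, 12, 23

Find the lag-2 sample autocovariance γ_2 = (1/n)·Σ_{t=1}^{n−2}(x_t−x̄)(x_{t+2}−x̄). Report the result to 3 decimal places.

5.215

Mean x̄ = (19 + 15 + 21 + 15 + 24 + 18 + 20 + 12 + 23)/9 = 18.5556
Σ_{t=1}^{7}(x_t−x̄)(x_{t+2}−x̄) = 46.9383
γ_2 = 46.9383 / 9 = 5.215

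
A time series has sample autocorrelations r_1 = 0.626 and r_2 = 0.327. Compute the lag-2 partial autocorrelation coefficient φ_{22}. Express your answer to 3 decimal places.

-0.107

φ_{22} = (r_2 − r_1²) / (1 − r_1²)
r_1² = (0.626)² = 0.391876
Numerator = 0.327 − 0.3919 = -0.0649; denominator = 1 − 0.3919 = 0.6081
φ_{22} = -0.0649 / 0.6081 = -0.107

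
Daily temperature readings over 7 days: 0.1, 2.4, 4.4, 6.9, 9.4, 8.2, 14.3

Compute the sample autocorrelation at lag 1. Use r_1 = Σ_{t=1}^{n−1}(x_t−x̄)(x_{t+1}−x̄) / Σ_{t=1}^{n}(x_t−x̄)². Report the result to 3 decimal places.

Mean x̄ = (0.1 + 2.4 + 4.4 + 6.9 + 9.4 + 8.2 + 14.3)/7 = 6.5286
Deviations from mean: -6.4286, -4.1286, -2.1286, 0.3714, 2.8714, 1.6714, 7.7714
Numerator Σ_{t=1}^{6}(x_t−x̄)(x_{t+1}−x̄) = 53.3935
Denominator Σ(x_t−x̄)² = 134.4743
r_1 = 53.3935 / 134.4743 = 0.397

0.397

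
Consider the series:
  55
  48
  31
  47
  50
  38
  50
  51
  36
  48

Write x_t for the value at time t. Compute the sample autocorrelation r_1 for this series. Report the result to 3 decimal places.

Mean x̄ = (55 + 48 + 31 + 47 + 50 + 38 + 50 + 51 + 36 + 48)/10 = 45.4000
Numerator Σ_{t=1}^{9}(x_t−x̄)(x_{t+1}−x̄) = -147.5600
Denominator Σ(x_t−x̄)² = 532.4000
r_1 = -147.5600 / 532.4000 = -0.277

-0.277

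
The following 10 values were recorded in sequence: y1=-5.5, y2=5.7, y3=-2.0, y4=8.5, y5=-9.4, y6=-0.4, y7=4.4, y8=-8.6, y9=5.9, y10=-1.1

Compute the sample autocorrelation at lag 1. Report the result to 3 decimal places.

-0.651

Mean ȳ = (-5.5 + 5.7 − 2.0 + 8.5 − 9.4 − 0.4 + 4.4 − 8.6 + 5.9 − 1.1)/10 = -0.2500
Numerator Σ_{t=1}^{9}(y_t−ȳ)(y_{t+1}−ȳ) = -231.7575
Denominator Σ(y_t−ȳ)² = 356.2250
r_1 = -231.7575 / 356.2250 = -0.651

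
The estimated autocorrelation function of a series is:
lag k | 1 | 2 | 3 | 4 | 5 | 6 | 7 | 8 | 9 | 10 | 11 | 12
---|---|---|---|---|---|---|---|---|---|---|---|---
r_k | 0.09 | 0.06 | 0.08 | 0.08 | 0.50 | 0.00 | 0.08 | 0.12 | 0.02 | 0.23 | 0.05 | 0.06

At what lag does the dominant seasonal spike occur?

5

The largest autocorrelation is r_5 = 0.50, with a weaker echo at lag 10 (0.23); the remaining lags stay at or below 0.12.
The dominant spike at lag 5 indicates a seasonal period of 5.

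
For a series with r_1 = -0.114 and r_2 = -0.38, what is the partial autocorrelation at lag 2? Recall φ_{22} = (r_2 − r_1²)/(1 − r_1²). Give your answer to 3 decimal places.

φ_{22} = (r_2 − r_1²) / (1 − r_1²)
r_1² = (-0.114)² = 0.012996
Numerator = -0.38 − 0.0130 = -0.3930; denominator = 1 − 0.0130 = 0.9870
φ_{22} = -0.3930 / 0.9870 = -0.398

-0.398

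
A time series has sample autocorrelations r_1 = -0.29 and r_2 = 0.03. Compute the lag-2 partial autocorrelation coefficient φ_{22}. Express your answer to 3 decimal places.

φ_{22} = (r_2 − r_1²) / (1 − r_1²)
r_1² = (-0.29)² = 0.0841
Numerator = 0.03 − 0.0841 = -0.0541; denominator = 1 − 0.0841 = 0.9159
φ_{22} = -0.0541 / 0.9159 = -0.059

-0.059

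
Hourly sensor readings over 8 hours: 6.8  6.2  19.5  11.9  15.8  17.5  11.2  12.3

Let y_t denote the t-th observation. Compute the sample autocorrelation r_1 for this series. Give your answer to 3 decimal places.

-0.033

Mean ȳ = (6.8 + 6.2 + 19.5 + 11.9 + 15.8 + 17.5 + 11.2 + 12.3)/8 = 12.6500
Deviations from mean: -5.8500, -6.4500, 6.8500, -0.7500, 3.1500, 4.8500, -1.4500, -0.3500
Numerator Σ_{t=1}^{7}(y_t−ȳ)(y_{t+1}−ȳ) = -5.1975
Denominator Σ(y_t−ȳ)² = 158.9800
r_1 = -5.1975 / 158.9800 = -0.033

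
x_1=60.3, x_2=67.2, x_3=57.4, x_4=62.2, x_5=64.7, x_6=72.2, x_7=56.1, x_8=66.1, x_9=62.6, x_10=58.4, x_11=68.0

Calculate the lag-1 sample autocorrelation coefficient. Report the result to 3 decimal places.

Mean x̄ = (60.3 + 67.2 + 57.4 + 62.2 + 64.7 + 72.2 + 56.1 + 66.1 + 62.6 + 58.4 + 68.0)/11 = 63.2000
Numerator Σ_{t=1}^{10}(x_t−x̄)(x_{t+1}−x̄) = -123.3900
Denominator Σ(x_t−x̄)² = 247.5600
r_1 = -123.3900 / 247.5600 = -0.498

-0.498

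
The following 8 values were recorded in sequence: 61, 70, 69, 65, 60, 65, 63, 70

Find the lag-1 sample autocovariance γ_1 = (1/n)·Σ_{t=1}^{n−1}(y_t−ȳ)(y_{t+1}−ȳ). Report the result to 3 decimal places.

Mean ȳ = (61 + 70 + 69 + 65 + 60 + 65 + 63 + 70)/8 = 65.3750
Σ_{t=1}^{7}(y_t−ȳ)(y_{t+1}−ȳ) = -10.8906
γ_1 = -10.8906 / 8 = -1.361

-1.361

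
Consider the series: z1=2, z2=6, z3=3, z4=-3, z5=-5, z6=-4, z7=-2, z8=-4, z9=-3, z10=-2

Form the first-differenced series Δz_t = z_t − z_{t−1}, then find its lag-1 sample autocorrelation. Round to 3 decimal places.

First differences Δz: 4, -3, -6, -2, 1, 2, -2, 1, 1
Mean of differences = -0.4444
Numerator Σ(Δz_t−Δz̄)(Δz_{t+1}−Δz̄) = 8.8025
Denominator Σ(Δz_t−Δz̄)² = 74.2222
r_1(Δz) = 8.8025 / 74.2222 = 0.119

0.119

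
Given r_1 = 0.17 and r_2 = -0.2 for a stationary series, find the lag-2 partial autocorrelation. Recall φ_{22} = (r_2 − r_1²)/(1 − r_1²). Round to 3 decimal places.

-0.236

φ_{22} = (r_2 − r_1²) / (1 − r_1²)
r_1² = (0.17)² = 0.0289
Numerator = -0.2 − 0.0289 = -0.2289; denominator = 1 − 0.0289 = 0.9711
φ_{22} = -0.2289 / 0.9711 = -0.236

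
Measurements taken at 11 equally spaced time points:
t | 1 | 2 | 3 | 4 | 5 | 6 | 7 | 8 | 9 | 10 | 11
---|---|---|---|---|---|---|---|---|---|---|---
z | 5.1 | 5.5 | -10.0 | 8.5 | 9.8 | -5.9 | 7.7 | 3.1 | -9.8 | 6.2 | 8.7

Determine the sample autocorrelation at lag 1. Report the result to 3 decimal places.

Mean z̄ = (5.1 + 5.5 − 10.0 + 8.5 + 9.8 − 5.9 + 7.7 + 3.1 − 9.8 + 6.2 + 8.7)/11 = 2.6273
Numerator Σ_{t=1}^{10}(z_t−z̄)(z_{t+1}−z̄) = -191.8044
Denominator Σ(z_t−z̄)² = 562.5018
r_1 = -191.8044 / 562.5018 = -0.341

-0.341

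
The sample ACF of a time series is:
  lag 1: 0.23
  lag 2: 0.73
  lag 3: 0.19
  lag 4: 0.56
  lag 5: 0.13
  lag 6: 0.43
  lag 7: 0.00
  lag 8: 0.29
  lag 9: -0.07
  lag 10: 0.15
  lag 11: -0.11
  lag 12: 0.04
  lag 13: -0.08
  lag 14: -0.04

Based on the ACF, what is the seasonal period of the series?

The largest autocorrelation is r_2 = 0.73, with weaker echoes at lags 4 (0.56), 6 (0.43) and 8 (0.29); the remaining lags stay at or below 0.23.
The dominant spike at lag 2 indicates a seasonal period of 2.

2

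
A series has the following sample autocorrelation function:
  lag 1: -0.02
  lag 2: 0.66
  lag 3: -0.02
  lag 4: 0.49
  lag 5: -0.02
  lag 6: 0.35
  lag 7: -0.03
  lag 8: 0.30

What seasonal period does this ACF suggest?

2

The largest autocorrelation is r_2 = 0.66, with weaker echoes at lags 4 (0.49), 6 (0.35) and 8 (0.30); the remaining lags stay at or below -0.02.
The dominant spike at lag 2 indicates a seasonal period of 2.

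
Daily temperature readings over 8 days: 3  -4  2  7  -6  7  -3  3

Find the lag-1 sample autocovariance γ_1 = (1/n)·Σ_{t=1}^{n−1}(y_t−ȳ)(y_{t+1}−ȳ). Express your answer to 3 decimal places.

Mean ȳ = (3 − 4 + 2 + 7 − 6 + 7 − 3 + 3)/8 = 1.1250
Deviations: 1.8750, -5.1250, 0.8750, 5.8750, -7.1250, 5.8750, -4.1250, 1.8750
Σ_{t=1}^{7}(y_t−ȳ)(y_{t+1}−ȳ) = -124.6406
γ_1 = -124.6406 / 8 = -15.580

-15.580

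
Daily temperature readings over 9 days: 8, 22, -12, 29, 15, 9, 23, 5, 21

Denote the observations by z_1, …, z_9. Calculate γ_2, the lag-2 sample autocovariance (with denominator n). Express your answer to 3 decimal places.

Mean z̄ = (8 + 22 − 12 + 29 + 15 + 9 + 23 + 5 + 21)/9 = 13.3333
Σ_{t=1}^{7}(z_t−z̄)(z_{t+2}−z̄) = 287.1111
γ_2 = 287.1111 / 9 = 31.901

31.901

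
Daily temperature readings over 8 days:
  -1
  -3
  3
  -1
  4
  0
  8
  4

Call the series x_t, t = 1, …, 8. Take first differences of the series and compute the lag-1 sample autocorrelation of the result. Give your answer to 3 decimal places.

First differences Δx: -2, 6, -4, 5, -4, 8, -4
Mean of differences = 0.7143
Numerator Σ(Δx_t−Δx̄)(Δx_{t+1}−Δx̄) = -148.3673
Denominator Σ(Δx_t−Δx̄)² = 173.4286
r_1(Δx) = -148.3673 / 173.4286 = -0.855

-0.855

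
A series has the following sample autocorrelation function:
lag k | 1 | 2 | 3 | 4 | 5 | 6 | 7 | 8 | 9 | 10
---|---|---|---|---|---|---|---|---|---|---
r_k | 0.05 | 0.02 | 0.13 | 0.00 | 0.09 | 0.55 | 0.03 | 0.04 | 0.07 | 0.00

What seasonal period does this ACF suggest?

6

The largest autocorrelation is r_6 = 0.55; the remaining lags stay at or below 0.13.
The dominant spike at lag 6 indicates a seasonal period of 6.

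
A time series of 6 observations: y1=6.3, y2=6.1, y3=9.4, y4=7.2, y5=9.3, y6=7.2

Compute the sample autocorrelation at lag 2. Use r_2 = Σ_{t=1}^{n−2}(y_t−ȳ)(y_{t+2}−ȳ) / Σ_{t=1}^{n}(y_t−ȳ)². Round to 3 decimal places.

Mean ȳ = (6.3 + 6.1 + 9.4 + 7.2 + 9.3 + 7.2)/6 = 7.5833
Numerator Σ_{t=1}^{4}(y_t−ȳ)(y_{t+2}−ȳ) = 1.5028
Denominator Σ(y_t−ȳ)² = 10.3883
r_2 = 1.5028 / 10.3883 = 0.145

0.145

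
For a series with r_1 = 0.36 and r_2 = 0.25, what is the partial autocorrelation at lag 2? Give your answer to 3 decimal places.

φ_{22} = (r_2 − r_1²) / (1 − r_1²)
r_1² = (0.36)² = 0.1296
Numerator = 0.25 − 0.1296 = 0.1204; denominator = 1 − 0.1296 = 0.8704
φ_{22} = 0.1204 / 0.8704 = 0.138

0.138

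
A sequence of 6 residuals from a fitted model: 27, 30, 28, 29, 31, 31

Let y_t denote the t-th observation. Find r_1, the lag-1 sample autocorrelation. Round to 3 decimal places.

0.017

Mean ȳ = (27 + 30 + 28 + 29 + 31 + 31)/6 = 29.3333
Deviations from mean: -2.3333, 0.6667, -1.3333, -0.3333, 1.6667, 1.6667
Σ(y_t−ȳ)(y_{t+1}−ȳ) = (-1.5556) + (-0.8889) + (0.4444) + (-0.5556) + (2.7778) = 0.2222
Denominator Σ(y_t−ȳ)² = 13.3333
r_1 = 0.2222 / 13.3333 = 0.017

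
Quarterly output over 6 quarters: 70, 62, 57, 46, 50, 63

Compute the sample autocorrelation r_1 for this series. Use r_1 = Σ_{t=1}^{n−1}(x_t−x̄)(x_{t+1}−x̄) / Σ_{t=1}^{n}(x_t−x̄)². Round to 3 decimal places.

0.284

Mean x̄ = (70 + 62 + 57 + 46 + 50 + 63)/6 = 58.0000
Deviations from mean: 12.0000, 4.0000, -1.0000, -12.0000, -8.0000, 5.0000
Σ(x_t−x̄)(x_{t+1}−x̄) = (48.0000) + (-4.0000) + (12.0000) + (96.0000) + (-40.0000) = 112.0000
Denominator Σ(x_t−x̄)² = 394.0000
r_1 = 112.0000 / 394.0000 = 0.284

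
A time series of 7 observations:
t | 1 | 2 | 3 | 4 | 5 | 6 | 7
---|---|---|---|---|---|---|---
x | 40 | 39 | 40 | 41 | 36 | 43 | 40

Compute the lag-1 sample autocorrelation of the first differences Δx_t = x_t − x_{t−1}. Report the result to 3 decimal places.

-0.709

First differences Δx: -1, 1, 1, -5, 7, -3
Mean of differences = 0.0000
Numerator Σ(Δx_t−Δx̄)(Δx_{t+1}−Δx̄) = -61.0000
Denominator Σ(Δx_t−Δx̄)² = 86.0000
r_1(Δx) = -61.0000 / 86.0000 = -0.709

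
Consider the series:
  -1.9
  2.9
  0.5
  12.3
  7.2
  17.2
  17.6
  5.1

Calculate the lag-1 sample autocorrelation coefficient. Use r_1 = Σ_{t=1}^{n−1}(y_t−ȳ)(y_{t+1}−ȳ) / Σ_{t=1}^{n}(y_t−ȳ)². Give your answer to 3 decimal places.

Mean ȳ = (-1.9 + 2.9 + 0.5 + 12.3 + 7.2 + 17.2 + 17.6 + 5.1)/8 = 7.6125
Deviations from mean: -9.5125, -4.7125, -7.1125, 4.6875, -0.4125, 9.5875, 9.9875, -2.5125
Σ(y_t−ȳ)(y_{t+1}−ȳ) = (44.8277) + (33.5177) + (-33.3398) + (-1.9336) + (-3.9548) + (95.7552) + (-25.0936) = 109.7786
Denominator Σ(y_t−ȳ)² = 383.4088
r_1 = 109.7786 / 383.4088 = 0.286

0.286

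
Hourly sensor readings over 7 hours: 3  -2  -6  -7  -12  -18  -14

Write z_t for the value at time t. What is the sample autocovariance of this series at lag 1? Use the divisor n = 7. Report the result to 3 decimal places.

Mean z̄ = (3 − 2 − 6 − 7 − 12 − 18 − 14)/7 = -8.0000
Deviations: 11.0000, 6.0000, 2.0000, 1.0000, -4.0000, -10.0000, -6.0000
Σ_{t=1}^{6}(z_t−z̄)(z_{t+1}−z̄) = 176.0000
γ_1 = 176.0000 / 7 = 25.143

25.143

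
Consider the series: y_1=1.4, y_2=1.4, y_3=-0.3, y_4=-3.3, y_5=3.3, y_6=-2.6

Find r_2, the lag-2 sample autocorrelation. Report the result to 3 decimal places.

0.076

Mean ȳ = (1.4 + 1.4 − 0.3 − 3.3 + 3.3 − 2.6)/6 = -0.0167
Deviations from mean: 1.4167, 1.4167, -0.2833, -3.2833, 3.3167, -2.5833
Σ(y_t−ȳ)(y_{t+2}−ȳ) = (-0.4014) + (-4.6514) + (-0.9397) + (8.4819) = 2.4894
Denominator Σ(y_t−ȳ)² = 32.5483
r_2 = 2.4894 / 32.5483 = 0.076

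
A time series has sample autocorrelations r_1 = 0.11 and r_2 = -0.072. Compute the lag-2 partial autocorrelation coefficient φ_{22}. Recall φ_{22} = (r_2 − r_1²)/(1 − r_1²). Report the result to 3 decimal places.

φ_{22} = (r_2 − r_1²) / (1 − r_1²)
r_1² = (0.11)² = 0.0121
Numerator = -0.072 − 0.0121 = -0.0841; denominator = 1 − 0.0121 = 0.9879
φ_{22} = -0.0841 / 0.9879 = -0.085

-0.085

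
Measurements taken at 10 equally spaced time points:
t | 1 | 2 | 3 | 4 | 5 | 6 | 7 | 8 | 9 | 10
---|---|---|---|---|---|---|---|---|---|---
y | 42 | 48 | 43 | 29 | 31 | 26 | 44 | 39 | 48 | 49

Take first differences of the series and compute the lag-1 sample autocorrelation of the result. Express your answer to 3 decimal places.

First differences Δy: 6, -5, -14, 2, -5, 18, -5, 9, 1
Mean of differences = 0.7778
Numerator Σ(Δy_t−Δȳ)(Δy_{t+1}−Δȳ) = -214.6049
Denominator Σ(Δy_t−Δȳ)² = 711.5556
r_1(Δy) = -214.6049 / 711.5556 = -0.302

-0.302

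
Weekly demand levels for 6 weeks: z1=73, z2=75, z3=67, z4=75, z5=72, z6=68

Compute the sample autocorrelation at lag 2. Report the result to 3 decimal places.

-0.150

Mean z̄ = (73 + 75 + 67 + 75 + 72 + 68)/6 = 71.6667
Σ(z_t−z̄)(z_{t+2}−z̄) = (-6.2222) + (11.1111) + (-1.5556) + (-12.2222) = -8.8889
Denominator Σ(z_t−z̄)² = 59.3333
r_2 = -8.8889 / 59.3333 = -0.150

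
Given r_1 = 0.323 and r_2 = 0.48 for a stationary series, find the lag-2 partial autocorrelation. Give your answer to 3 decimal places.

φ_{22} = (r_2 − r_1²) / (1 − r_1²)
r_1² = (0.323)² = 0.104329
Numerator = 0.48 − 0.1043 = 0.3757; denominator = 1 − 0.1043 = 0.8957
φ_{22} = 0.3757 / 0.8957 = 0.419

0.419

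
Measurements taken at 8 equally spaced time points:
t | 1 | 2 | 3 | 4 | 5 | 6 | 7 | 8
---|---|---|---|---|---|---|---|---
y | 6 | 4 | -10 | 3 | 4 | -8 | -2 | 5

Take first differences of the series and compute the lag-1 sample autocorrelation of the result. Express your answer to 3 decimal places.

-0.307

First differences Δy: -2, -14, 13, 1, -12, 6, 7
Mean of differences = -0.1429
Numerator Σ(Δy_t−Δȳ)(Δy_{t+1}−Δȳ) = -183.8776
Denominator Σ(Δy_t−Δȳ)² = 598.8571
r_1(Δy) = -183.8776 / 598.8571 = -0.307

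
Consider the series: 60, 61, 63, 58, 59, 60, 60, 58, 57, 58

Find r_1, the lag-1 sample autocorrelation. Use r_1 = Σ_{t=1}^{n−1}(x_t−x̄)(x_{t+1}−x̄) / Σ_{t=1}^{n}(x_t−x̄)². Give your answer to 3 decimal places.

Mean x̄ = (60 + 61 + 63 + 58 + 59 + 60 + 60 + 58 + 57 + 58)/10 = 59.4000
Numerator Σ_{t=1}^{9}(x_t−x̄)(x_{t+1}−x̄) = 8.2400
Denominator Σ(x_t−x̄)² = 28.4000
r_1 = 8.2400 / 28.4000 = 0.290

0.290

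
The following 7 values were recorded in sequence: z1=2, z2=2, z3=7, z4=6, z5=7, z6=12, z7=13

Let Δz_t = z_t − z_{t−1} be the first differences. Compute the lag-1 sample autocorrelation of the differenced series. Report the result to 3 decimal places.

First differences Δz: 0, 5, -1, 1, 5, 1
Mean of differences = 1.8333
Numerator Σ(Δz_t−Δz̄)(Δz_{t+1}−Δz̄) = -17.6944
Denominator Σ(Δz_t−Δz̄)² = 32.8333
r_1(Δz) = -17.6944 / 32.8333 = -0.539

-0.539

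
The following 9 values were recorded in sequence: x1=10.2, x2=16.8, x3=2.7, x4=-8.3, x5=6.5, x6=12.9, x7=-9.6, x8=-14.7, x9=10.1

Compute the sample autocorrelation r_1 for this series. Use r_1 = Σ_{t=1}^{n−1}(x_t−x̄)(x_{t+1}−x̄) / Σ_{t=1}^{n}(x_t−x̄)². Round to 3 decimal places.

0.065

Mean x̄ = (10.2 + 16.8 + 2.7 − 8.3 + 6.5 + 12.9 − 9.6 − 14.7 + 10.1)/9 = 2.9556
Numerator Σ_{t=1}^{8}(x_t−x̄)(x_{t+1}−x̄) = 65.6647
Denominator Σ(x_t−x̄)² = 1002.7622
r_1 = 65.6647 / 1002.7622 = 0.065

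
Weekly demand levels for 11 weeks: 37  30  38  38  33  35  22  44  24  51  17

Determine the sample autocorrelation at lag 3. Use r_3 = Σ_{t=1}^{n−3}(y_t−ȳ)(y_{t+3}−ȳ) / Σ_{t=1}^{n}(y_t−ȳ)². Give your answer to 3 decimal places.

Mean ȳ = (37 + 30 + 38 + 38 + 33 + 35 + 22 + 44 + 24 + 51 + 17)/11 = 33.5455
Numerator Σ_{t=1}^{8}(y_t−ȳ)(y_{t+3}−ȳ) = -421.7107
Denominator Σ(y_t−ȳ)² = 978.7273
r_3 = -421.7107 / 978.7273 = -0.431

-0.431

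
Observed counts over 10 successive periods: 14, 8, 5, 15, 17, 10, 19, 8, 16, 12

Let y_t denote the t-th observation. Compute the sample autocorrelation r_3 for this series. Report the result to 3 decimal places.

-0.068

Mean ȳ = (14 + 8 + 5 + 15 + 17 + 10 + 19 + 8 + 16 + 12)/10 = 12.4000
Σ(y_t−ȳ)(y_{t+3}−ȳ) = (4.1600) + (-20.2400) + (17.7600) + (17.1600) + (-20.2400) + (-8.6400) + (-2.6400) = -12.6800
Denominator Σ(y_t−ȳ)² = 186.4000
r_3 = -12.6800 / 186.4000 = -0.068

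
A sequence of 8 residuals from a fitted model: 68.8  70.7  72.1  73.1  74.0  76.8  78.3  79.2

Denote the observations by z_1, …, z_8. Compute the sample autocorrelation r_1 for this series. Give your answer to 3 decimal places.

Mean z̄ = (68.8 + 70.7 + 72.1 + 73.1 + 74.0 + 76.8 + 78.3 + 79.2)/8 = 74.1250
Deviations from mean: -5.3250, -3.4250, -2.0250, -1.0250, -0.1250, 2.6750, 4.1750, 5.0750
Σ(z_t−z̄)(z_{t+1}−z̄) = (18.2381) + (6.9356) + (2.0756) + (0.1281) + (-0.3344) + (11.1681) + (21.1881) = 59.3994
Denominator Σ(z_t−z̄)² = 95.5950
r_1 = 59.3994 / 95.5950 = 0.621

0.621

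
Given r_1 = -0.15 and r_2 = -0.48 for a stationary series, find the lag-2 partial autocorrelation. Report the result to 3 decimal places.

φ_{22} = (r_2 − r_1²) / (1 − r_1²)
r_1² = (-0.15)² = 0.0225
Numerator = -0.48 − 0.0225 = -0.5025; denominator = 1 − 0.0225 = 0.9775
φ_{22} = -0.5025 / 0.9775 = -0.514

-0.514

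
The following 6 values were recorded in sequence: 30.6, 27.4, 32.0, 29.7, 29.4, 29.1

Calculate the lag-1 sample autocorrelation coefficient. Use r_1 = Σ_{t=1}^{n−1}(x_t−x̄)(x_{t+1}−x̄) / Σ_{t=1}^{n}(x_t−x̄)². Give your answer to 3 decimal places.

-0.606

Mean x̄ = (30.6 + 27.4 + 32.0 + 29.7 + 29.4 + 29.1)/6 = 29.7000
Deviations from mean: 0.9000, -2.3000, 2.3000, 0.0000, -0.3000, -0.6000
Σ(x_t−x̄)(x_{t+1}−x̄) = (-2.0700) + (-5.2900) + (0.0000) + (0.0000) + (0.1800) = -7.1800
Denominator Σ(x_t−x̄)² = 11.8400
r_1 = -7.1800 / 11.8400 = -0.606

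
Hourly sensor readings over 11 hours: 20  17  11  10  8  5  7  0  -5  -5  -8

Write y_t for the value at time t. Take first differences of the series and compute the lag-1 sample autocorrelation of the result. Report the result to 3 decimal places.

First differences Δy: -3, -6, -1, -2, -3, 2, -7, -5, 0, -3
Mean of differences = -2.8000
Numerator Σ(Δy_t−Δȳ)(Δy_{t+1}−Δȳ) = -22.4400
Denominator Σ(Δy_t−Δȳ)² = 67.6000
r_1(Δy) = -22.4400 / 67.6000 = -0.332

-0.332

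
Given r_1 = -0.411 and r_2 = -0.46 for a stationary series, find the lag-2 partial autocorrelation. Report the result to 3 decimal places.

φ_{22} = (r_2 − r_1²) / (1 − r_1²)
r_1² = (-0.411)² = 0.168921
Numerator = -0.46 − 0.1689 = -0.6289; denominator = 1 − 0.1689 = 0.8311
φ_{22} = -0.6289 / 0.8311 = -0.757

-0.757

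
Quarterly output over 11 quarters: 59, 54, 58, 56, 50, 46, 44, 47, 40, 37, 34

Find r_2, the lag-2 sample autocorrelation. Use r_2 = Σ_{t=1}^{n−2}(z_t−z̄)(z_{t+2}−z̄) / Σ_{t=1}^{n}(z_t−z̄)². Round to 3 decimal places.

Mean z̄ = (59 + 54 + 58 + 56 + 50 + 46 + 44 + 47 + 40 + 37 + 34)/11 = 47.7273
Numerator Σ_{t=1}^{9}(z_t−z̄)(z_{t+2}−z̄) = 312.2149
Denominator Σ(z_t−z̄)² = 726.1818
r_2 = 312.2149 / 726.1818 = 0.430

0.430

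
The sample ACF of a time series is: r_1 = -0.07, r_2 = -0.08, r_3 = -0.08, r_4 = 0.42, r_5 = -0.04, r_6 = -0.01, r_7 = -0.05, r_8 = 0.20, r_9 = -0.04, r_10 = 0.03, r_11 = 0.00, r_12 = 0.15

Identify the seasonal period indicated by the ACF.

4

The largest autocorrelation is r_4 = 0.42, with weaker echoes at lags 8 (0.20) and 12 (0.15); the remaining lags stay at or below 0.03.
The dominant spike at lag 4 indicates a seasonal period of 4.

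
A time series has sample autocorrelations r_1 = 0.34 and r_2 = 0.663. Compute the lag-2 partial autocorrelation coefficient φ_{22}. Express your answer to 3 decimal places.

0.619

φ_{22} = (r_2 − r_1²) / (1 − r_1²)
r_1² = (0.34)² = 0.1156
Numerator = 0.663 − 0.1156 = 0.5474; denominator = 1 − 0.1156 = 0.8844
φ_{22} = 0.5474 / 0.8844 = 0.619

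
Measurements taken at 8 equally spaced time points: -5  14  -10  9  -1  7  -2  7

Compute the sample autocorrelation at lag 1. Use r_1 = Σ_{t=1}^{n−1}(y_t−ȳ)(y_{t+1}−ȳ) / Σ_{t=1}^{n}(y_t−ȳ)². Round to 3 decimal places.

Mean ȳ = (-5 + 14 − 10 + 9 − 1 + 7 − 2 + 7)/8 = 2.3750
Deviations from mean: -7.3750, 11.6250, -12.3750, 6.6250, -3.3750, 4.6250, -4.3750, 4.6250
Σ(y_t−ȳ)(y_{t+1}−ȳ) = (-85.7344) + (-143.8594) + (-81.9844) + (-22.3594) + (-15.6094) + (-20.2344) + (-20.2344) = -390.0156
Denominator Σ(y_t−ȳ)² = 459.8750
r_1 = -390.0156 / 459.8750 = -0.848

-0.848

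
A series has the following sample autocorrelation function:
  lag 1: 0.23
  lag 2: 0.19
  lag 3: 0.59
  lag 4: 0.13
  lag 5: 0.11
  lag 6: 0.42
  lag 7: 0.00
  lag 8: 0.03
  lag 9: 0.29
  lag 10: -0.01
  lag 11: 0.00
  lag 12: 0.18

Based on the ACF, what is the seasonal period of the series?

The largest autocorrelation is r_3 = 0.59, with weaker echoes at lags 6 (0.42) and 9 (0.29); the remaining lags stay at or below 0.23. The elevated value at lag 1 (0.23), dropping to 0.19 at lag 2, reflects decaying short-term dependence rather than seasonality.
The dominant spike at lag 3 indicates a seasonal period of 3.

3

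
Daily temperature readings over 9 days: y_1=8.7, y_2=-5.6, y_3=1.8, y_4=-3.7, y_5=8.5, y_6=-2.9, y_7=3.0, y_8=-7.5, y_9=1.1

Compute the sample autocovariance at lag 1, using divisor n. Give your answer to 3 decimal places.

-17.637

Mean ȳ = (8.7 − 5.6 + 1.8 − 3.7 + 8.5 − 2.9 + 3.0 − 7.5 + 1.1)/9 = 0.3778
Σ_{t=1}^{8}(y_t−ȳ)(y_{t+1}−ȳ) = -158.7349
γ_1 = -158.7349 / 9 = -17.637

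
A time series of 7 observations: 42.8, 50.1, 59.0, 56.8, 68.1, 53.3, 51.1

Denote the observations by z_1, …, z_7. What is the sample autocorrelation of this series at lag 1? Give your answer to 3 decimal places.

Mean z̄ = (42.8 + 50.1 + 59.0 + 56.8 + 68.1 + 53.3 + 51.1)/7 = 54.4571
Deviations from mean: -11.6571, -4.3571, 4.5429, 2.3429, 13.6429, -1.1571, -3.3571
Numerator Σ_{t=1}^{6}(z_t−z̄)(z_{t+1}−z̄) = 61.7024
Denominator Σ(z_t−z̄)² = 379.7371
r_1 = 61.7024 / 379.7371 = 0.162

0.162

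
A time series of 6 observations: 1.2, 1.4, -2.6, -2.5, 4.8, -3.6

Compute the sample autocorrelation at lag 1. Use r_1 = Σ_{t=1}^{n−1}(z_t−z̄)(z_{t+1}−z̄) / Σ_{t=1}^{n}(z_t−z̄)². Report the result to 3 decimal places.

Mean z̄ = (1.2 + 1.4 − 2.6 − 2.5 + 4.8 − 3.6)/6 = -0.2167
Numerator Σ_{t=1}^{5}(z_t−z̄)(z_{t+1}−z̄) = -24.5486
Denominator Σ(z_t−z̄)² = 52.1283
r_1 = -24.5486 / 52.1283 = -0.471

-0.471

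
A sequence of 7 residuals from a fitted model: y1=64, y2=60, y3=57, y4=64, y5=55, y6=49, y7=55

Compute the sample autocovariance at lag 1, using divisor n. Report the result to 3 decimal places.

Mean ȳ = (64 + 60 + 57 + 64 + 55 + 49 + 55)/7 = 57.7143
Deviations: 6.2857, 2.2857, -0.7143, 6.2857, -2.7143, -8.7143, -2.7143
Σ_{t=1}^{6}(y_t−ȳ)(y_{t+1}−ȳ) = 38.4898
γ_1 = 38.4898 / 7 = 5.499

5.499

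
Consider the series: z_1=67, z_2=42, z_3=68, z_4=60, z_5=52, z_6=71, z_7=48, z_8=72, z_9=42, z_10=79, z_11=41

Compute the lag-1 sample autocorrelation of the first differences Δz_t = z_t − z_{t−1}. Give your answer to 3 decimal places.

First differences Δz: -25, 26, -8, -8, 19, -23, 24, -30, 37, -38
Mean of differences = -2.6000
Numerator Σ(Δz_t−Δz̄)(Δz_{t+1}−Δz̄) = -5081.5600
Denominator Σ(Δz_t−Δz̄)² = 6540.4000
r_1(Δz) = -5081.5600 / 6540.4000 = -0.777

-0.777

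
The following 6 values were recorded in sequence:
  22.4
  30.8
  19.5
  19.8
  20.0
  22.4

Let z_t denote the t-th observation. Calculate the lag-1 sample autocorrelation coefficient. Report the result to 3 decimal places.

-0.116

Mean z̄ = (22.4 + 30.8 + 19.5 + 19.8 + 20.0 + 22.4)/6 = 22.4833
Numerator Σ_{t=1}^{5}(z_t−z̄)(z_{t+1}−z̄) = -10.6286
Denominator Σ(z_t−z̄)² = 91.4483
r_1 = -10.6286 / 91.4483 = -0.116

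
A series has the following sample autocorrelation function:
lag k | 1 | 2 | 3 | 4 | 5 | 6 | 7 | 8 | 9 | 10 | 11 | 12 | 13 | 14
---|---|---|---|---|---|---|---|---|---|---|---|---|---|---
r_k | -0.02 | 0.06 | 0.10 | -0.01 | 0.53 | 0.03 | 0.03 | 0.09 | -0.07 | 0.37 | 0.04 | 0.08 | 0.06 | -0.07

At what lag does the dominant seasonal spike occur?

The largest autocorrelation is r_5 = 0.53, with a weaker echo at lag 10 (0.37); the remaining lags stay at or below 0.10.
The dominant spike at lag 5 indicates a seasonal period of 5.

5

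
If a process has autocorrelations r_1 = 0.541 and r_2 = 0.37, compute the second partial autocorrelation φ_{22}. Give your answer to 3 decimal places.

0.109

φ_{22} = (r_2 − r_1²) / (1 − r_1²)
r_1² = (0.541)² = 0.292681
Numerator = 0.37 − 0.2927 = 0.0773; denominator = 1 − 0.2927 = 0.7073
φ_{22} = 0.0773 / 0.7073 = 0.109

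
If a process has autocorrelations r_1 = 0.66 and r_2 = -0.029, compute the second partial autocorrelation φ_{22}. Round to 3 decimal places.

φ_{22} = (r_2 − r_1²) / (1 − r_1²)
r_1² = (0.66)² = 0.4356
Numerator = -0.029 − 0.4356 = -0.4646; denominator = 1 − 0.4356 = 0.5644
φ_{22} = -0.4646 / 0.5644 = -0.823

-0.823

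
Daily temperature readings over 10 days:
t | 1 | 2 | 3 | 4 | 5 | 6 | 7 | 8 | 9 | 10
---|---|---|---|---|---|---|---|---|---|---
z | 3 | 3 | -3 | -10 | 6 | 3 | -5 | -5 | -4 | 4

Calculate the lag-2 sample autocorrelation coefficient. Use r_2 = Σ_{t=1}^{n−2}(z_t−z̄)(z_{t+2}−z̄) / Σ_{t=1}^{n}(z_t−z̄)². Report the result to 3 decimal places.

-0.584

Mean z̄ = (3 + 3 − 3 − 10 + 6 + 3 − 5 − 5 − 4 + 4)/10 = -0.8000
Numerator Σ_{t=1}^{8}(z_t−z̄)(z_{t+2}−z̄) = -144.4800
Denominator Σ(z_t−z̄)² = 247.6000
r_2 = -144.4800 / 247.6000 = -0.584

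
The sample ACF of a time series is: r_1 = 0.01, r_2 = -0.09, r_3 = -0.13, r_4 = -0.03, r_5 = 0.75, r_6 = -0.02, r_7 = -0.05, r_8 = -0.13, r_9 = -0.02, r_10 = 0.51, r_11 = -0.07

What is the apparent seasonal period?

5

The largest autocorrelation is r_5 = 0.75, with a weaker echo at lag 10 (0.51); the remaining lags stay at or below 0.01.
The dominant spike at lag 5 indicates a seasonal period of 5.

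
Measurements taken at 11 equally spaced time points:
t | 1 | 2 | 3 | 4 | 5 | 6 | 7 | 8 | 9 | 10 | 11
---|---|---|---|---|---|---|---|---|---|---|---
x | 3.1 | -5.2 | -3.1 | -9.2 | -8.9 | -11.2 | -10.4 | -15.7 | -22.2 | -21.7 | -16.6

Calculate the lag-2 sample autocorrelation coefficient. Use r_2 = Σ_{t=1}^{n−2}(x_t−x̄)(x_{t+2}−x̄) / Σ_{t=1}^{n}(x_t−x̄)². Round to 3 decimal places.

Mean x̄ = (3.1 − 5.2 − 3.1 − 9.2 − 8.9 − 11.2 − 10.4 − 15.7 − 22.2 − 21.7 − 16.6)/11 = -11.0091
Numerator Σ_{t=1}^{9}(x_t−x̄)(x_{t+2}−x̄) = 246.5162
Denominator Σ(x_t−x̄)² = 596.2891
r_2 = 246.5162 / 596.2891 = 0.413

0.413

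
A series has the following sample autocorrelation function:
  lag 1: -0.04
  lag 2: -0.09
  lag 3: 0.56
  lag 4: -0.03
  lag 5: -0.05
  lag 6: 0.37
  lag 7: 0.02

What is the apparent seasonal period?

The largest autocorrelation is r_3 = 0.56, with a weaker echo at lag 6 (0.37); the remaining lags stay at or below 0.02.
The dominant spike at lag 3 indicates a seasonal period of 3.

3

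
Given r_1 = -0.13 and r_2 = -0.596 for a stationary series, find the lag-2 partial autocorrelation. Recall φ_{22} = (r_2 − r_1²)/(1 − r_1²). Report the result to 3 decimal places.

φ_{22} = (r_2 − r_1²) / (1 − r_1²)
r_1² = (-0.13)² = 0.0169
Numerator = -0.596 − 0.0169 = -0.6129; denominator = 1 − 0.0169 = 0.9831
φ_{22} = -0.6129 / 0.9831 = -0.623

-0.623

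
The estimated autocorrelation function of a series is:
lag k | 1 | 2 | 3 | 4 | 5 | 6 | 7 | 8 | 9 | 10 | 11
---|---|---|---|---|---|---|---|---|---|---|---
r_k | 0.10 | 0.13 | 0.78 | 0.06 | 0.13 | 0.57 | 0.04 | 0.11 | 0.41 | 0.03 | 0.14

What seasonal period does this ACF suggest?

3

The largest autocorrelation is r_3 = 0.78, with weaker echoes at lags 6 (0.57) and 9 (0.41); the remaining lags stay at or below 0.14.
The dominant spike at lag 3 indicates a seasonal period of 3.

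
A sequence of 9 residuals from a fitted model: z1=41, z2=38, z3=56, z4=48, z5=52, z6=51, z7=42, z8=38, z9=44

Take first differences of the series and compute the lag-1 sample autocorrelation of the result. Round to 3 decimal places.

-0.390

First differences Δz: -3, 18, -8, 4, -1, -9, -4, 6
Mean of differences = 0.3750
Numerator Σ(Δz_t−Δz̄)(Δz_{t+1}−Δz̄) = -213.1406
Denominator Σ(Δz_t−Δz̄)² = 545.8750
r_1(Δz) = -213.1406 / 545.8750 = -0.390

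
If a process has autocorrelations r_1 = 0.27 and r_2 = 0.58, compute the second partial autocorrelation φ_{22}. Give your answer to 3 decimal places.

0.547

φ_{22} = (r_2 − r_1²) / (1 − r_1²)
r_1² = (0.27)² = 0.0729
Numerator = 0.58 − 0.0729 = 0.5071; denominator = 1 − 0.0729 = 0.9271
φ_{22} = 0.5071 / 0.9271 = 0.547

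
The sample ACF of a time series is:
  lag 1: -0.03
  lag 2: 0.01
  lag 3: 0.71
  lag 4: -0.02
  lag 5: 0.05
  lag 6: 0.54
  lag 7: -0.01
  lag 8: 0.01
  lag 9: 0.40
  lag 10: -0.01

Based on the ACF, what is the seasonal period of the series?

3

The largest autocorrelation is r_3 = 0.71, with weaker echoes at lags 6 (0.54) and 9 (0.40); the remaining lags stay at or below 0.05.
The dominant spike at lag 3 indicates a seasonal period of 3.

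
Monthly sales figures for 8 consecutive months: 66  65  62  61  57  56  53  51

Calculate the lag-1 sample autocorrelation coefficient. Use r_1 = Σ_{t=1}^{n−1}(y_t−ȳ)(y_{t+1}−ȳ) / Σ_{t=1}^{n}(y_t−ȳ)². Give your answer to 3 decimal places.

0.635

Mean ȳ = (66 + 65 + 62 + 61 + 57 + 56 + 53 + 51)/8 = 58.8750
Σ(y_t−ȳ)(y_{t+1}−ȳ) = (43.6406) + (19.1406) + (6.6406) + (-3.9844) + (5.3906) + (16.8906) + (46.2656) = 133.9844
Denominator Σ(y_t−ȳ)² = 210.8750
r_1 = 133.9844 / 210.8750 = 0.635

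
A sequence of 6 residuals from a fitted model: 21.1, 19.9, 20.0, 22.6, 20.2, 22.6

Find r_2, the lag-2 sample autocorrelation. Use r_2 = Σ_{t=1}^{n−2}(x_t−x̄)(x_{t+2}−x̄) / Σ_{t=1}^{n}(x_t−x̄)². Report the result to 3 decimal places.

0.182

Mean x̄ = (21.1 + 19.9 + 20.0 + 22.6 + 20.2 + 22.6)/6 = 21.0667
Deviations from mean: 0.0333, -1.1667, -1.0667, 1.5333, -0.8667, 1.5333
Σ(x_t−x̄)(x_{t+2}−x̄) = (-0.0356) + (-1.7889) + (0.9244) + (2.3511) = 1.4511
Denominator Σ(x_t−x̄)² = 7.9533
r_2 = 1.4511 / 7.9533 = 0.182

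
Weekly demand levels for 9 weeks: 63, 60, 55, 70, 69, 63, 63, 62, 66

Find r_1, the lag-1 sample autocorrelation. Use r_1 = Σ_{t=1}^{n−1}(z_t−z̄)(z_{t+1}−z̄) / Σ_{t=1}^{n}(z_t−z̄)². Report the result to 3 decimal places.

Mean z̄ = (63 + 60 + 55 + 70 + 69 + 63 + 63 + 62 + 66)/9 = 63.4444
Numerator Σ_{t=1}^{8}(z_t−z̄)(z_{t+1}−z̄) = 6.3580
Denominator Σ(z_t−z̄)² = 166.2222
r_1 = 6.3580 / 166.2222 = 0.038

0.038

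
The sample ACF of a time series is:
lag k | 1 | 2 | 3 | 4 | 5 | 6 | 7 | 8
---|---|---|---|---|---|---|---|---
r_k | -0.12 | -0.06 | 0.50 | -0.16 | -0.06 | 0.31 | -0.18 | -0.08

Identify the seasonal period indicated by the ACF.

The largest autocorrelation is r_3 = 0.50, with a weaker echo at lag 6 (0.31); the remaining lags stay at or below -0.06.
The dominant spike at lag 3 indicates a seasonal period of 3.

3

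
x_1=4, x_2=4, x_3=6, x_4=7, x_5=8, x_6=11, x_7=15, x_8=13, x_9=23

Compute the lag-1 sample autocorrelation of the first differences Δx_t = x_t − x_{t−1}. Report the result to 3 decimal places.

-0.412

First differences Δx: 0, 2, 1, 1, 3, 4, -2, 10
Mean of differences = 2.3750
Numerator Σ(Δx_t−Δx̄)(Δx_{t+1}−Δx̄) = -37.0156
Denominator Σ(Δx_t−Δx̄)² = 89.8750
r_1(Δx) = -37.0156 / 89.8750 = -0.412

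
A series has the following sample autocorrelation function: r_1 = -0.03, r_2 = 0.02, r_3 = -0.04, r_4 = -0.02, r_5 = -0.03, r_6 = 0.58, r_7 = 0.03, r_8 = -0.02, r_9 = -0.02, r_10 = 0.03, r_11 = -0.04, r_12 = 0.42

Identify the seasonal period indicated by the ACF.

6

The largest autocorrelation is r_6 = 0.58, with a weaker echo at lag 12 (0.42); the remaining lags stay at or below 0.03.
The dominant spike at lag 6 indicates a seasonal period of 6.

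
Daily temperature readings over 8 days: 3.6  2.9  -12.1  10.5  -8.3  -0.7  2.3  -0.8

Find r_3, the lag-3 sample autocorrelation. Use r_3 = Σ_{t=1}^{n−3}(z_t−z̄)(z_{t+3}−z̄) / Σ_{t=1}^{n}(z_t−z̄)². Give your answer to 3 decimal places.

Mean z̄ = (3.6 + 2.9 − 12.1 + 10.5 − 8.3 − 0.7 + 2.3 − 0.8)/8 = -0.3250
Deviations from mean: 3.9250, 3.2250, -11.7750, 10.8250, -7.9750, -0.3750, 2.6250, -0.4750
Σ(z_t−z̄)(z_{t+3}−z̄) = (42.4881) + (-25.7194) + (4.4156) + (28.4156) + (3.7881) = 53.3881
Denominator Σ(z_t−z̄)² = 352.4950
r_3 = 53.3881 / 352.4950 = 0.151

0.151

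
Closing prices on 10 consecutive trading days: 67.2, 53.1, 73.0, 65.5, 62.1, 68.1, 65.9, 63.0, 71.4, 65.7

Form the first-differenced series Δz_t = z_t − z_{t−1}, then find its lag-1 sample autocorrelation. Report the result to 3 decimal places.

First differences Δz: -14.1, 19.9, -7.5, -3.4, 6.0, -2.2, -2.9, 8.4, -5.7
Mean of differences = -0.1667
Numerator Σ(Δz_t−Δz̄)(Δz_{t+1}−Δz̄) = -500.7778
Denominator Σ(Δz_t−Δz̄)² = 814.6800
r_1(Δz) = -500.7778 / 814.6800 = -0.615

-0.615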